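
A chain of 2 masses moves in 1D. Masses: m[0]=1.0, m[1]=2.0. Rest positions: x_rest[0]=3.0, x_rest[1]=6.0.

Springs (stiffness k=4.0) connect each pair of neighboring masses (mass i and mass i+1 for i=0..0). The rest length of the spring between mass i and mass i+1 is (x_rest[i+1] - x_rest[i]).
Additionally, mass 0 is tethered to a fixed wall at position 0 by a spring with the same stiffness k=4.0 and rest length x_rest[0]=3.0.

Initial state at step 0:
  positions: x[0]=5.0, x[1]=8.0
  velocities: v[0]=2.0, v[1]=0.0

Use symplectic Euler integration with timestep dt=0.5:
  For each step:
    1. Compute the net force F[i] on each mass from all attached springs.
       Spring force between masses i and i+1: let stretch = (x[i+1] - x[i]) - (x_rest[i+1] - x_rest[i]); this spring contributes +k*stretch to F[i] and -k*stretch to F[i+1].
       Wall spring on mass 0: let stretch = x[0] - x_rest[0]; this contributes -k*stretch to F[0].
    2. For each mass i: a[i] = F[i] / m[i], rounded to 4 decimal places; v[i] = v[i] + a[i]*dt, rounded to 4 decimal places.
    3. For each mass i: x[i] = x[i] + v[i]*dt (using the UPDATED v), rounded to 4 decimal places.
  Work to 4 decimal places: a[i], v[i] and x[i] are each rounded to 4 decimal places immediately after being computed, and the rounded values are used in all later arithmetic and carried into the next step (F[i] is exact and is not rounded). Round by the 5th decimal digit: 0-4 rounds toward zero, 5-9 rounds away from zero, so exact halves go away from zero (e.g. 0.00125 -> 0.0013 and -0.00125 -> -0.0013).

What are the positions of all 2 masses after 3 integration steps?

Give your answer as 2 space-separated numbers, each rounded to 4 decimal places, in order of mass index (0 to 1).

Step 0: x=[5.0000 8.0000] v=[2.0000 0.0000]
Step 1: x=[4.0000 8.0000] v=[-2.0000 0.0000]
Step 2: x=[3.0000 7.5000] v=[-2.0000 -1.0000]
Step 3: x=[3.5000 6.2500] v=[1.0000 -2.5000]

Answer: 3.5000 6.2500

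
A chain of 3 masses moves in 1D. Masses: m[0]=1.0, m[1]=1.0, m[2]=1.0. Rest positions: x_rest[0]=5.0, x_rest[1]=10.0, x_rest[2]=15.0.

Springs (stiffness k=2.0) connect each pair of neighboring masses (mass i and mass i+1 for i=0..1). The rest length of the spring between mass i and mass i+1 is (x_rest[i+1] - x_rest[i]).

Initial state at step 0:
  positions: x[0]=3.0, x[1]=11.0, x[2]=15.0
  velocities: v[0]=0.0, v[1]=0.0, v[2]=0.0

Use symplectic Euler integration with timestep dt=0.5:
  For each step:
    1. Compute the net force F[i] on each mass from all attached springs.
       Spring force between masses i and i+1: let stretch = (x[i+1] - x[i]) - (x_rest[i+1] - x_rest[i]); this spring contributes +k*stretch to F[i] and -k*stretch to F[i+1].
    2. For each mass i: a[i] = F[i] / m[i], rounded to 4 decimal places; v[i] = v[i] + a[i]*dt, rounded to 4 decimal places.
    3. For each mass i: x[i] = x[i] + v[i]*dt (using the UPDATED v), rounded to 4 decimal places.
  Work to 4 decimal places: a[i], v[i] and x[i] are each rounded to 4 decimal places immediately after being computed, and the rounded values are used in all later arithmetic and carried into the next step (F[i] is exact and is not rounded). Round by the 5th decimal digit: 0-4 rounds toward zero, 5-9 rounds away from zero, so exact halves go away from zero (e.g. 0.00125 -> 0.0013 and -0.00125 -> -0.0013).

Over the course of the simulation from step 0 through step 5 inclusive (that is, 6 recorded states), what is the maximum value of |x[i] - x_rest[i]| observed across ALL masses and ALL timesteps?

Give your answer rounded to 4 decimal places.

Step 0: x=[3.0000 11.0000 15.0000] v=[0.0000 0.0000 0.0000]
Step 1: x=[4.5000 9.0000 15.5000] v=[3.0000 -4.0000 1.0000]
Step 2: x=[5.7500 8.0000 15.2500] v=[2.5000 -2.0000 -0.5000]
Step 3: x=[5.6250 9.5000 13.8750] v=[-0.2500 3.0000 -2.7500]
Step 4: x=[4.9375 11.2500 12.8125] v=[-1.3750 3.5000 -2.1250]
Step 5: x=[4.9063 10.6250 13.4688] v=[-0.0625 -1.2500 1.3125]
Max displacement = 2.1875

Answer: 2.1875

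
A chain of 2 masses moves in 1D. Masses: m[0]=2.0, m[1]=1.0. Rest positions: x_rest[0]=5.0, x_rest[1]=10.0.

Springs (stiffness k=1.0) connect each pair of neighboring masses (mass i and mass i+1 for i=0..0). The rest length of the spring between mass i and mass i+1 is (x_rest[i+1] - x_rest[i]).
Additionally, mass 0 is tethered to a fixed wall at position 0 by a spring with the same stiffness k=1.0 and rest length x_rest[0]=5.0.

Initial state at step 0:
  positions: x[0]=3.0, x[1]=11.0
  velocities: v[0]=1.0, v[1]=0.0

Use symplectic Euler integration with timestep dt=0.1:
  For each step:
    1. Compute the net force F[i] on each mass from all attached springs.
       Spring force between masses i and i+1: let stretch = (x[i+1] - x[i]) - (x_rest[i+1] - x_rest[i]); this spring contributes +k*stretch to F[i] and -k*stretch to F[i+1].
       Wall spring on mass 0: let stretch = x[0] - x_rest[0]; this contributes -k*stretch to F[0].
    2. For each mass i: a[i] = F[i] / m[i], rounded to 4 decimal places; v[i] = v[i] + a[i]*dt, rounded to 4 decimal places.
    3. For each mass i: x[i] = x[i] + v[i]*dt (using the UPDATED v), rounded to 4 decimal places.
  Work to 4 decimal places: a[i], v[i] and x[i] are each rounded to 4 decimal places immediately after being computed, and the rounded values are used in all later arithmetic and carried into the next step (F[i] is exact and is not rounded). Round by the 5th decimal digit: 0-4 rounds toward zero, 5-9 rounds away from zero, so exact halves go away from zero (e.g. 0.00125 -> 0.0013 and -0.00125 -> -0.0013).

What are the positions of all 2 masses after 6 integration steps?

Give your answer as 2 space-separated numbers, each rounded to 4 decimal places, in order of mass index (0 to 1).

Step 0: x=[3.0000 11.0000] v=[1.0000 0.0000]
Step 1: x=[3.1250 10.9700] v=[1.2500 -0.3000]
Step 2: x=[3.2736 10.9116] v=[1.4860 -0.5845]
Step 3: x=[3.4440 10.8268] v=[1.7042 -0.8483]
Step 4: x=[3.6341 10.7181] v=[1.9011 -1.0866]
Step 5: x=[3.8415 10.5886] v=[2.0736 -1.2950]
Step 6: x=[4.0634 10.4416] v=[2.2189 -1.4697]

Answer: 4.0634 10.4416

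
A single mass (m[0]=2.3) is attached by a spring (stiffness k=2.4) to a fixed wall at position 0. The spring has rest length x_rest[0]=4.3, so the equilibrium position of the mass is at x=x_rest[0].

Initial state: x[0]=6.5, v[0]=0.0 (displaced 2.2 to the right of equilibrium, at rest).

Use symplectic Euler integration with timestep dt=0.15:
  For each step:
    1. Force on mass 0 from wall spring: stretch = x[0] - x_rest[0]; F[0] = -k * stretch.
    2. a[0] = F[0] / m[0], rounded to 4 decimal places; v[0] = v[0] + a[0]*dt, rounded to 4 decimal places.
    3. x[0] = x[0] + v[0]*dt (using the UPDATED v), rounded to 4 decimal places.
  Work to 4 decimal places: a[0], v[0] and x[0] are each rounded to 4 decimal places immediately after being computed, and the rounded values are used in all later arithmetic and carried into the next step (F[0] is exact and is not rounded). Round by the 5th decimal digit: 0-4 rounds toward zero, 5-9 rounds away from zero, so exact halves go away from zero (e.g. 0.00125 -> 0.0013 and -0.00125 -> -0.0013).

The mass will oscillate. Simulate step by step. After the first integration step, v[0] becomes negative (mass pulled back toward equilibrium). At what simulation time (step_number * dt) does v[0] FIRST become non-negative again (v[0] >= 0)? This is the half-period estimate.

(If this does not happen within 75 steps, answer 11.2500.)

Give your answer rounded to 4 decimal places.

Step 0: x=[6.5000] v=[0.0000]
Step 1: x=[6.4483] v=[-0.3444]
Step 2: x=[6.3462] v=[-0.6807]
Step 3: x=[6.1961] v=[-1.0010]
Step 4: x=[6.0014] v=[-1.2978]
Step 5: x=[5.7668] v=[-1.5641]
Step 6: x=[5.4977] v=[-1.7937]
Step 7: x=[5.2005] v=[-1.9812]
Step 8: x=[4.8822] v=[-2.1222]
Step 9: x=[4.5502] v=[-2.2133]
Step 10: x=[4.2123] v=[-2.2525]
Step 11: x=[3.8765] v=[-2.2388]
Step 12: x=[3.5506] v=[-2.1725]
Step 13: x=[3.2423] v=[-2.0552]
Step 14: x=[2.9589] v=[-1.8896]
Step 15: x=[2.7069] v=[-1.6797]
Step 16: x=[2.4924] v=[-1.4303]
Step 17: x=[2.3203] v=[-1.1474]
Step 18: x=[2.1947] v=[-0.8375]
Step 19: x=[2.1185] v=[-0.5080]
Step 20: x=[2.0935] v=[-0.1666]
Step 21: x=[2.1203] v=[0.1788]
First v>=0 after going negative at step 21, time=3.1500

Answer: 3.1500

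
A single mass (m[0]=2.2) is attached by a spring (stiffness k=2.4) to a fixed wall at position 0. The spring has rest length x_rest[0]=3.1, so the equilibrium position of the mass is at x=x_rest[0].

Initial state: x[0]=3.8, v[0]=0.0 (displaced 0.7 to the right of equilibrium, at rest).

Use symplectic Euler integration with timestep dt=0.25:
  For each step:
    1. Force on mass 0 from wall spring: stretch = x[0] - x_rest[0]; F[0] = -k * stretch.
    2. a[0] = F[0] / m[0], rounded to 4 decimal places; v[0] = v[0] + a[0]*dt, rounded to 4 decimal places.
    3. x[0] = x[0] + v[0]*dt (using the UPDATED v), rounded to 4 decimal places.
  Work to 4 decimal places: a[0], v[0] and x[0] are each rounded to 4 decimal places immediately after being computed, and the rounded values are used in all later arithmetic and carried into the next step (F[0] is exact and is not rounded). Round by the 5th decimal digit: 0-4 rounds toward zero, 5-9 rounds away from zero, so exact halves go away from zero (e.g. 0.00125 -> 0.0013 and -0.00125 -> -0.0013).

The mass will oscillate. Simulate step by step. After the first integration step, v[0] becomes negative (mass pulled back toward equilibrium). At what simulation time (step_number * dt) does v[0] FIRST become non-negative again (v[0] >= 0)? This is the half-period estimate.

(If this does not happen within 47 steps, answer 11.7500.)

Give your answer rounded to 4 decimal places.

Step 0: x=[3.8000] v=[0.0000]
Step 1: x=[3.7523] v=[-0.1909]
Step 2: x=[3.6601] v=[-0.3688]
Step 3: x=[3.5297] v=[-0.5216]
Step 4: x=[3.3700] v=[-0.6388]
Step 5: x=[3.1919] v=[-0.7124]
Step 6: x=[3.0075] v=[-0.7375]
Step 7: x=[2.8294] v=[-0.7123]
Step 8: x=[2.6698] v=[-0.6385]
Step 9: x=[2.5395] v=[-0.5212]
Step 10: x=[2.4474] v=[-0.3683]
Step 11: x=[2.3998] v=[-0.1903]
Step 12: x=[2.4000] v=[0.0007]
First v>=0 after going negative at step 12, time=3.0000

Answer: 3.0000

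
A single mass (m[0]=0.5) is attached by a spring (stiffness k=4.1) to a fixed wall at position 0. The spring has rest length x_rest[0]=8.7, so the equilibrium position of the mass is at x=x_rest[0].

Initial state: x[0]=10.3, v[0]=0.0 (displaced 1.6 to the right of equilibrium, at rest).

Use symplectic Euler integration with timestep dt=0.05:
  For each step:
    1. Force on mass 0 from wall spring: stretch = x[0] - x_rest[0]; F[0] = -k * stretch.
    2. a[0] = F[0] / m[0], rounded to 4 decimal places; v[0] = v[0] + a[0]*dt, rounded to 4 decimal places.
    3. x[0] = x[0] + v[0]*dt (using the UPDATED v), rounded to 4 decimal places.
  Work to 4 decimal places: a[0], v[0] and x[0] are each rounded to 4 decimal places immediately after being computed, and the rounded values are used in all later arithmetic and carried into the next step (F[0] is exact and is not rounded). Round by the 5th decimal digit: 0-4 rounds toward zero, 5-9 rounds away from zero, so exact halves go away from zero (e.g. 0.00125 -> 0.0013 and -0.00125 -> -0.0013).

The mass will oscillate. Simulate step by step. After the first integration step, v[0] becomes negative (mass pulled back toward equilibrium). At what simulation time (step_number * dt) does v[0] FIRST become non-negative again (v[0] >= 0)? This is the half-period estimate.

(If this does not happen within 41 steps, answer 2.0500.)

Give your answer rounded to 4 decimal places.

Answer: 1.1000

Derivation:
Step 0: x=[10.3000] v=[0.0000]
Step 1: x=[10.2672] v=[-0.6560]
Step 2: x=[10.2023] v=[-1.2986]
Step 3: x=[10.1066] v=[-1.9145]
Step 4: x=[9.9820] v=[-2.4912]
Step 5: x=[9.8312] v=[-3.0168]
Step 6: x=[9.6572] v=[-3.4806]
Step 7: x=[9.4635] v=[-3.8731]
Step 8: x=[9.2542] v=[-4.1861]
Step 9: x=[9.0335] v=[-4.4133]
Step 10: x=[8.8060] v=[-4.5500]
Step 11: x=[8.5763] v=[-4.5935]
Step 12: x=[8.3492] v=[-4.5428]
Step 13: x=[8.1293] v=[-4.3990]
Step 14: x=[7.9211] v=[-4.1650]
Step 15: x=[7.7288] v=[-3.8457]
Step 16: x=[7.5564] v=[-3.4475]
Step 17: x=[7.4075] v=[-2.9786]
Step 18: x=[7.2851] v=[-2.4487]
Step 19: x=[7.1917] v=[-1.8686]
Step 20: x=[7.1292] v=[-1.2502]
Step 21: x=[7.0989] v=[-0.6062]
Step 22: x=[7.1014] v=[0.0503]
First v>=0 after going negative at step 22, time=1.1000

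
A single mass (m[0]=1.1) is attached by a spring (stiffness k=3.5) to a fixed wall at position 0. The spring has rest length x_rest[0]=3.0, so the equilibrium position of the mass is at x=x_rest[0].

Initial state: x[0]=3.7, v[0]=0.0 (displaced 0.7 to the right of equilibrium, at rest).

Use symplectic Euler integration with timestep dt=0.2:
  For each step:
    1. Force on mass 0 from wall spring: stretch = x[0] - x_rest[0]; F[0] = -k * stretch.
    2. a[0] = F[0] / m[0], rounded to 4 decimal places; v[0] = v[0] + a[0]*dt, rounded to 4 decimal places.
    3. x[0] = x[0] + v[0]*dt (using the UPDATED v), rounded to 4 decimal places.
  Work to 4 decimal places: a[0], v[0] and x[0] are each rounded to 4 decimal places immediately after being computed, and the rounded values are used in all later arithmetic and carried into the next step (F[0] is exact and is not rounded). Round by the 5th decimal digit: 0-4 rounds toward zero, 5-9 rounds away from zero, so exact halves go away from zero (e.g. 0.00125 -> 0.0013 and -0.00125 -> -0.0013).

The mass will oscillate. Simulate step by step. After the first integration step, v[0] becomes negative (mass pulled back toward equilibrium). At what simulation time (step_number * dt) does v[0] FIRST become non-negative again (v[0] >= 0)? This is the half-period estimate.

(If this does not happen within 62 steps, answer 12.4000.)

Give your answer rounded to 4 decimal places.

Step 0: x=[3.7000] v=[0.0000]
Step 1: x=[3.6109] v=[-0.4455]
Step 2: x=[3.4440] v=[-0.8343]
Step 3: x=[3.2206] v=[-1.1168]
Step 4: x=[2.9692] v=[-1.2572]
Step 5: x=[2.7217] v=[-1.2376]
Step 6: x=[2.5096] v=[-1.0605]
Step 7: x=[2.3599] v=[-0.7484]
Step 8: x=[2.2917] v=[-0.3411]
Step 9: x=[2.3136] v=[0.1096]
First v>=0 after going negative at step 9, time=1.8000

Answer: 1.8000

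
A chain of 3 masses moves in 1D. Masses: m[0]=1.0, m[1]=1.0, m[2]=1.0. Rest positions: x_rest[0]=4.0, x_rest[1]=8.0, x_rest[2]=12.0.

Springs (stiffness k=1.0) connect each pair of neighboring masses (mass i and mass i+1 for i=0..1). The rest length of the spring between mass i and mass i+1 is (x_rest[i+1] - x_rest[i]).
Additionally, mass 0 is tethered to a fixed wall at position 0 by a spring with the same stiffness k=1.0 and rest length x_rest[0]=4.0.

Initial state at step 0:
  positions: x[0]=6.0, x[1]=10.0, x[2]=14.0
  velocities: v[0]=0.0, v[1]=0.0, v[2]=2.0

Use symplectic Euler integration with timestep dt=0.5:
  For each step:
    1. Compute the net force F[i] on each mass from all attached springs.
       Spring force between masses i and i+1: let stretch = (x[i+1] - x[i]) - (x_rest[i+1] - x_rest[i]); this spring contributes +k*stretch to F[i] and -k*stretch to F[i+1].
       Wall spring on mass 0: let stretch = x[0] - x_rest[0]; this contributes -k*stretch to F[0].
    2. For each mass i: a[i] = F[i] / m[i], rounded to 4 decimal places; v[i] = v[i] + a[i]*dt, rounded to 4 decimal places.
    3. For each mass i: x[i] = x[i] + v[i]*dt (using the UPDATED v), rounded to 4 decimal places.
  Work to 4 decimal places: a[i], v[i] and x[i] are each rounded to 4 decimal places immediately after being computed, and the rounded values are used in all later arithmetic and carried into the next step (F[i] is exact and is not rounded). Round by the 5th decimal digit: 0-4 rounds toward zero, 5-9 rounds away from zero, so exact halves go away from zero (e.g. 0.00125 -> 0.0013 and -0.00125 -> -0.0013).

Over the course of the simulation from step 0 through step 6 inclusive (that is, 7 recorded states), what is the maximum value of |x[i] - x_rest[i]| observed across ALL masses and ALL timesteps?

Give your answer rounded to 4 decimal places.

Answer: 4.0938

Derivation:
Step 0: x=[6.0000 10.0000 14.0000] v=[0.0000 0.0000 2.0000]
Step 1: x=[5.5000 10.0000 15.0000] v=[-1.0000 0.0000 2.0000]
Step 2: x=[4.7500 10.1250 15.7500] v=[-1.5000 0.2500 1.5000]
Step 3: x=[4.1563 10.3125 16.0938] v=[-1.1875 0.3750 0.6875]
Step 4: x=[4.0625 10.4063 15.9922] v=[-0.1876 0.1876 -0.2032]
Step 5: x=[4.5391 10.3106 15.4941] v=[0.9531 -0.1914 -0.9962]
Step 6: x=[5.3238 10.0679 14.7001] v=[1.5693 -0.4854 -1.5880]
Max displacement = 4.0938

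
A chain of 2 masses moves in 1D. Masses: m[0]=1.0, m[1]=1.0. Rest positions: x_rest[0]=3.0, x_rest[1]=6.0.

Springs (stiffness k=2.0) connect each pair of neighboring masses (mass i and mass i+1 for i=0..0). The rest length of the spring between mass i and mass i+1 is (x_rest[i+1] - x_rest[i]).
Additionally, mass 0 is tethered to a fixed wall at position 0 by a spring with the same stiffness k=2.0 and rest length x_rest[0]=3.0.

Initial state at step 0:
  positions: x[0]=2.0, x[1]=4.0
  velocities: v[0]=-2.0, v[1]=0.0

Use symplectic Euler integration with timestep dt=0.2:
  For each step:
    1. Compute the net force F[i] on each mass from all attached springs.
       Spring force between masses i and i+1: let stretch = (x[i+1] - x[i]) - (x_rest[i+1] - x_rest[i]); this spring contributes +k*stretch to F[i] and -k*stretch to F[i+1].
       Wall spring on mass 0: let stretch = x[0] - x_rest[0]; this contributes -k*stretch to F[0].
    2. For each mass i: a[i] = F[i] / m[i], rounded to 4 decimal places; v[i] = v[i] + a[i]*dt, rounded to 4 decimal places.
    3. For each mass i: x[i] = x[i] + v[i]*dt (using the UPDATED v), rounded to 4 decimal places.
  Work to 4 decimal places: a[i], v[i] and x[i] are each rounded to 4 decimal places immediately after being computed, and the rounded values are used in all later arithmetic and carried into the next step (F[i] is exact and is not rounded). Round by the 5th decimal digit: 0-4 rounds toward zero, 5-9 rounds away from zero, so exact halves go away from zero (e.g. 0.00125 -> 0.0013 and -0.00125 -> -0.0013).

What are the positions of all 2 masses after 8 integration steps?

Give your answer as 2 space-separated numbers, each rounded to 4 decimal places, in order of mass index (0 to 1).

Step 0: x=[2.0000 4.0000] v=[-2.0000 0.0000]
Step 1: x=[1.6000 4.0800] v=[-2.0000 0.4000]
Step 2: x=[1.2704 4.2016] v=[-1.6480 0.6080]
Step 3: x=[1.0737 4.3287] v=[-0.9837 0.6355]
Step 4: x=[1.0515 4.4354] v=[-0.1112 0.5335]
Step 5: x=[1.2159 4.5114] v=[0.8218 0.3799]
Step 6: x=[1.5466 4.5637] v=[1.6536 0.2617]
Step 7: x=[1.9950 4.6147] v=[2.2418 0.2549]
Step 8: x=[2.4933 4.6961] v=[2.4917 0.4070]

Answer: 2.4933 4.6961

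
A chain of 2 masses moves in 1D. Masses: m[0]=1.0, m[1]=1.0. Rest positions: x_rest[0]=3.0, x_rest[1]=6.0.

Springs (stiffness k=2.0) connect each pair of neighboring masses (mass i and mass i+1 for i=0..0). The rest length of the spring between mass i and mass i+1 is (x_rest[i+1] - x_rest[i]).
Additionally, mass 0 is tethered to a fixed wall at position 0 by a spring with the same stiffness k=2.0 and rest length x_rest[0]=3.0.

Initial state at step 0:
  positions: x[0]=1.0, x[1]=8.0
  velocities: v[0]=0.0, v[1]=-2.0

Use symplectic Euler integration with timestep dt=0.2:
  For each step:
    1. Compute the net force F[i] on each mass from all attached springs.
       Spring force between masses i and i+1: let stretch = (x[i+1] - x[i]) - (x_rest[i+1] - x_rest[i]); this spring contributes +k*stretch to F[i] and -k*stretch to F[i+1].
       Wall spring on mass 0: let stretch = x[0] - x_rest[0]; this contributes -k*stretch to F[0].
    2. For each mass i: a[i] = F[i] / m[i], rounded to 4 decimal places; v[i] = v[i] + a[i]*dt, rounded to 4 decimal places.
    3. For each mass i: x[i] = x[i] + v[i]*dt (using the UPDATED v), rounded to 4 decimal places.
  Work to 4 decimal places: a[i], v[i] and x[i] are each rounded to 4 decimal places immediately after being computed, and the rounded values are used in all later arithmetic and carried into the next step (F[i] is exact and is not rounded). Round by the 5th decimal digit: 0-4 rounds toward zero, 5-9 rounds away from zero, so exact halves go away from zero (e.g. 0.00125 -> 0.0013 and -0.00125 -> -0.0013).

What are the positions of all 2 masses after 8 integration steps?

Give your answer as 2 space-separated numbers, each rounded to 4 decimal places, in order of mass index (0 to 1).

Answer: 3.5101 3.4847

Derivation:
Step 0: x=[1.0000 8.0000] v=[0.0000 -2.0000]
Step 1: x=[1.4800 7.2800] v=[2.4000 -3.6000]
Step 2: x=[2.3056 6.3360] v=[4.1280 -4.7200]
Step 3: x=[3.2692 5.3096] v=[4.8179 -5.1322]
Step 4: x=[4.1345 4.3599] v=[4.3264 -4.7484]
Step 5: x=[4.6871 3.6322] v=[2.7628 -3.6386]
Step 6: x=[4.7803 3.2289] v=[0.4660 -2.0166]
Step 7: x=[4.3670 3.1897] v=[-2.0667 -0.1960]
Step 8: x=[3.5101 3.4847] v=[-4.2844 1.4749]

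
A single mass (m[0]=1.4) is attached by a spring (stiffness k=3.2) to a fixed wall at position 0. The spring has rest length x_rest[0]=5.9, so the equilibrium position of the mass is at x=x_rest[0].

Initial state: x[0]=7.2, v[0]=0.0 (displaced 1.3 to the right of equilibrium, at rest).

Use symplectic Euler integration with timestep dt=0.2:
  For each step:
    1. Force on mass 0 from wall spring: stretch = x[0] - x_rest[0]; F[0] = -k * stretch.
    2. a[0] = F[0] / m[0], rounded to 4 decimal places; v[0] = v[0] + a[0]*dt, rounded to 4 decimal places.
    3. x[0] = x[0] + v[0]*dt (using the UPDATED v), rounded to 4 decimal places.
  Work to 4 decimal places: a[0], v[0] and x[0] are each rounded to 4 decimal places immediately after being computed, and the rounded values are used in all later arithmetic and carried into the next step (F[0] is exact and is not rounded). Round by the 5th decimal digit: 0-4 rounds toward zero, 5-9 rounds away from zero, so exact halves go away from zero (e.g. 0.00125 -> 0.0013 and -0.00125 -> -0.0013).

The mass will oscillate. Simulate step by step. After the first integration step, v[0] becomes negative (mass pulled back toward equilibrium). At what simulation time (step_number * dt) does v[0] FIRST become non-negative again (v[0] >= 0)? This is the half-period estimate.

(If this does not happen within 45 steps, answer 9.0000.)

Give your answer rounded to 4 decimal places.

Step 0: x=[7.2000] v=[0.0000]
Step 1: x=[7.0811] v=[-0.5943]
Step 2: x=[6.8543] v=[-1.1342]
Step 3: x=[6.5402] v=[-1.5705]
Step 4: x=[6.1676] v=[-1.8632]
Step 5: x=[5.7705] v=[-1.9855]
Step 6: x=[5.3852] v=[-1.9263]
Step 7: x=[5.0470] v=[-1.6910]
Step 8: x=[4.7868] v=[-1.3011]
Step 9: x=[4.6284] v=[-0.7922]
Step 10: x=[4.5862] v=[-0.2109]
Step 11: x=[4.6641] v=[0.3897]
First v>=0 after going negative at step 11, time=2.2000

Answer: 2.2000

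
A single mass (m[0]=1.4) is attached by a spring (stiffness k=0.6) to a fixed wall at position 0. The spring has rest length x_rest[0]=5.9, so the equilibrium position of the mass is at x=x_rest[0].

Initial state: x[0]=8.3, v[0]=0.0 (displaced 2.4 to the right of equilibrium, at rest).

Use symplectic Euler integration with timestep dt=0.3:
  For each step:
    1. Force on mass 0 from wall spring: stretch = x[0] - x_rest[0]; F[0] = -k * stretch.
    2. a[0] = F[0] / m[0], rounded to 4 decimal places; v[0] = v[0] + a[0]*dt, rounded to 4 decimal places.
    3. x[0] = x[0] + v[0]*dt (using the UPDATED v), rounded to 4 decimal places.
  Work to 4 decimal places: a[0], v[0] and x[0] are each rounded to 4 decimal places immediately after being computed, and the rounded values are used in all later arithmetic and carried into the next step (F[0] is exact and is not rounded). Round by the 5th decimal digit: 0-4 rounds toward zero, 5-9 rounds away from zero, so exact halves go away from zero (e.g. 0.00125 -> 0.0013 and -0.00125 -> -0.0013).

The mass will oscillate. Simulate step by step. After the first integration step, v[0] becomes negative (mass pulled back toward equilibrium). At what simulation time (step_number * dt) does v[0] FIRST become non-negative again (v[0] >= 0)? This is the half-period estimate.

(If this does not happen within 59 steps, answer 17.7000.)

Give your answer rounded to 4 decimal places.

Answer: 4.8000

Derivation:
Step 0: x=[8.3000] v=[0.0000]
Step 1: x=[8.2074] v=[-0.3086]
Step 2: x=[8.0258] v=[-0.6053]
Step 3: x=[7.7622] v=[-0.8786]
Step 4: x=[7.4268] v=[-1.1180]
Step 5: x=[7.0325] v=[-1.3143]
Step 6: x=[6.5945] v=[-1.4599]
Step 7: x=[6.1297] v=[-1.5492]
Step 8: x=[5.6561] v=[-1.5787]
Step 9: x=[5.1919] v=[-1.5474]
Step 10: x=[4.7550] v=[-1.4564]
Step 11: x=[4.3622] v=[-1.3092]
Step 12: x=[4.0288] v=[-1.1115]
Step 13: x=[3.7675] v=[-0.8709]
Step 14: x=[3.5885] v=[-0.5967]
Step 15: x=[3.4987] v=[-0.2995]
Step 16: x=[3.5015] v=[0.0092]
First v>=0 after going negative at step 16, time=4.8000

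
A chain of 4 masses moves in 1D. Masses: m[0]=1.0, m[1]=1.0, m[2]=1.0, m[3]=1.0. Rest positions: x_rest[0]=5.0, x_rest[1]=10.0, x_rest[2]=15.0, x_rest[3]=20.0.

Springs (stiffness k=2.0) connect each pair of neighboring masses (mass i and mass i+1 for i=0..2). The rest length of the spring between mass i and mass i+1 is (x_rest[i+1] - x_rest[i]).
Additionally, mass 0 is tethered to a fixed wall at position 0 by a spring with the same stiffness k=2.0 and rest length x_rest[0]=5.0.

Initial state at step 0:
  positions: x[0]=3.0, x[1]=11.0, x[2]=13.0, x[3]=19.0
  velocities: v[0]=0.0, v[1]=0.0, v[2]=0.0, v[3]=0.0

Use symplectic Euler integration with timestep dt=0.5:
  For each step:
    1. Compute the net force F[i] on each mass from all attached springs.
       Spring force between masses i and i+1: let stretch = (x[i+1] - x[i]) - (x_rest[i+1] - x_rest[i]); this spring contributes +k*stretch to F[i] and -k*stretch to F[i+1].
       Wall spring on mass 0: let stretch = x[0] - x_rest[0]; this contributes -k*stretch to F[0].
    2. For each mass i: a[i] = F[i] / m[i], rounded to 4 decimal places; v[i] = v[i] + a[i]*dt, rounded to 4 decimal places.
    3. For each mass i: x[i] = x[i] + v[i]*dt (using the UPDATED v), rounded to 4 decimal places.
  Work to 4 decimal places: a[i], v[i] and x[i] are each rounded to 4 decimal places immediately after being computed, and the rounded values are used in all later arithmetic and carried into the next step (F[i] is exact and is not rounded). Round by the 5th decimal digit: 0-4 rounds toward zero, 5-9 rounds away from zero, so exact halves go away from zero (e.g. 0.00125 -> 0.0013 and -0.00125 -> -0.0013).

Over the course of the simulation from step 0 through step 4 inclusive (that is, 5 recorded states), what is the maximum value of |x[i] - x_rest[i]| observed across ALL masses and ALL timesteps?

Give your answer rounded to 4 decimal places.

Answer: 2.7500

Derivation:
Step 0: x=[3.0000 11.0000 13.0000 19.0000] v=[0.0000 0.0000 0.0000 0.0000]
Step 1: x=[5.5000 8.0000 15.0000 18.5000] v=[5.0000 -6.0000 4.0000 -1.0000]
Step 2: x=[6.5000 7.2500 15.2500 18.7500] v=[2.0000 -1.5000 0.5000 0.5000]
Step 3: x=[4.6250 10.1250 13.2500 19.7500] v=[-3.7500 5.7500 -4.0000 2.0000]
Step 4: x=[3.1875 11.8125 12.9375 20.0000] v=[-2.8750 3.3750 -0.6250 0.5000]
Max displacement = 2.7500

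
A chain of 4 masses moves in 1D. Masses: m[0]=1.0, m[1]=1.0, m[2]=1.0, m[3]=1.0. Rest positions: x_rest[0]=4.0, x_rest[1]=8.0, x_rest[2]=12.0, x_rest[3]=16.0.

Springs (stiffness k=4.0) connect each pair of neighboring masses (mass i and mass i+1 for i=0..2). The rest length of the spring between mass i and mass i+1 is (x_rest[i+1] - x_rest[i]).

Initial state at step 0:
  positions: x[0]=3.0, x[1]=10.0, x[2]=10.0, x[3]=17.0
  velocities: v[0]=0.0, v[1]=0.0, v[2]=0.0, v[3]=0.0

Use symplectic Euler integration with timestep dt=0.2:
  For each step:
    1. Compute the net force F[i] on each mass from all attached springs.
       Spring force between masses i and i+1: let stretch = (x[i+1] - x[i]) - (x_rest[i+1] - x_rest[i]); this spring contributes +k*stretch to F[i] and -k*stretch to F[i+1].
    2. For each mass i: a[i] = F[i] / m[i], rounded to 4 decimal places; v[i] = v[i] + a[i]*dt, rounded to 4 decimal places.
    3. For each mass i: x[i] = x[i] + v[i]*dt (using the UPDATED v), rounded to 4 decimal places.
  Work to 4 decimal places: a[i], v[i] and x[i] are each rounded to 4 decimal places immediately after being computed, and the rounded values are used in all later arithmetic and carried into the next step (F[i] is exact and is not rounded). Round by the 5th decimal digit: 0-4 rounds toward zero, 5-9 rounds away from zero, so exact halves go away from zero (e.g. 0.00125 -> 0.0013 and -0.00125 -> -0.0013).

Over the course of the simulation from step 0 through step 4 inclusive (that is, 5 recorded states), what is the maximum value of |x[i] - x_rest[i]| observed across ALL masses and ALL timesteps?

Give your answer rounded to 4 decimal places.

Answer: 2.1516

Derivation:
Step 0: x=[3.0000 10.0000 10.0000 17.0000] v=[0.0000 0.0000 0.0000 0.0000]
Step 1: x=[3.4800 8.8800 11.1200 16.5200] v=[2.4000 -5.6000 5.6000 -2.4000]
Step 2: x=[4.1840 7.2544 12.7456 15.8160] v=[3.5200 -8.1280 8.1280 -3.5200]
Step 3: x=[4.7393 6.0161 13.9839 15.2607] v=[2.7763 -6.1914 6.1914 -2.7763]
Step 4: x=[4.8588 5.8484 14.1516 15.1412] v=[0.5977 -0.8386 0.8386 -0.5977]
Max displacement = 2.1516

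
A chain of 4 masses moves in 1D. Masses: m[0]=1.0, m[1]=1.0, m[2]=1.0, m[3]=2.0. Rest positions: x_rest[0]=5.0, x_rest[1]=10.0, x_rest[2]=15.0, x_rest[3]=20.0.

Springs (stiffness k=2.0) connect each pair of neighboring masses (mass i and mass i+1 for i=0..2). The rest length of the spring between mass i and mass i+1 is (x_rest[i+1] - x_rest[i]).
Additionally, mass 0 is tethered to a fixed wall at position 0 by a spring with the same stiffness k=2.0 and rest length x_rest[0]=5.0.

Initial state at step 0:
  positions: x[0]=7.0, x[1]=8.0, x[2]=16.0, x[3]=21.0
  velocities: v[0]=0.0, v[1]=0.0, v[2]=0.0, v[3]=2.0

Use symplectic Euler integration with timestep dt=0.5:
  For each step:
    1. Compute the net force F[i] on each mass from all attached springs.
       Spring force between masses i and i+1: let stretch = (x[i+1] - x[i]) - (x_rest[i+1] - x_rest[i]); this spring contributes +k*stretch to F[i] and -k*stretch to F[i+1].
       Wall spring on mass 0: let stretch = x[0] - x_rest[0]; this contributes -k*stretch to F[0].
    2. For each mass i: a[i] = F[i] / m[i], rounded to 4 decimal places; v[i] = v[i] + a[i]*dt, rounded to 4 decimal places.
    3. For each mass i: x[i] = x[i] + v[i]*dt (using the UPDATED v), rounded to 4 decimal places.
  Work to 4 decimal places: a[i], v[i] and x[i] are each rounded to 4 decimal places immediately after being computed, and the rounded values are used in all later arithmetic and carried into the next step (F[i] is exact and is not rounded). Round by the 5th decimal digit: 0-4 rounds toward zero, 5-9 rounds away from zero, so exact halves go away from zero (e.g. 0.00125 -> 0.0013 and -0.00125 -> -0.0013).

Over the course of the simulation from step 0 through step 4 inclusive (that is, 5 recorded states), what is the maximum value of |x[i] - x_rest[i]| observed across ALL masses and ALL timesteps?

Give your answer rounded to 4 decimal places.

Answer: 4.2969

Derivation:
Step 0: x=[7.0000 8.0000 16.0000 21.0000] v=[0.0000 0.0000 0.0000 2.0000]
Step 1: x=[4.0000 11.5000 14.5000 22.0000] v=[-6.0000 7.0000 -3.0000 2.0000]
Step 2: x=[2.7500 12.7500 15.2500 22.3750] v=[-2.5000 2.5000 1.5000 0.7500]
Step 3: x=[5.1250 10.2500 18.3125 22.2188] v=[4.7500 -5.0000 6.1250 -0.3125]
Step 4: x=[7.5000 9.2188 19.2969 22.3360] v=[4.7500 -2.0625 1.9688 0.2344]
Max displacement = 4.2969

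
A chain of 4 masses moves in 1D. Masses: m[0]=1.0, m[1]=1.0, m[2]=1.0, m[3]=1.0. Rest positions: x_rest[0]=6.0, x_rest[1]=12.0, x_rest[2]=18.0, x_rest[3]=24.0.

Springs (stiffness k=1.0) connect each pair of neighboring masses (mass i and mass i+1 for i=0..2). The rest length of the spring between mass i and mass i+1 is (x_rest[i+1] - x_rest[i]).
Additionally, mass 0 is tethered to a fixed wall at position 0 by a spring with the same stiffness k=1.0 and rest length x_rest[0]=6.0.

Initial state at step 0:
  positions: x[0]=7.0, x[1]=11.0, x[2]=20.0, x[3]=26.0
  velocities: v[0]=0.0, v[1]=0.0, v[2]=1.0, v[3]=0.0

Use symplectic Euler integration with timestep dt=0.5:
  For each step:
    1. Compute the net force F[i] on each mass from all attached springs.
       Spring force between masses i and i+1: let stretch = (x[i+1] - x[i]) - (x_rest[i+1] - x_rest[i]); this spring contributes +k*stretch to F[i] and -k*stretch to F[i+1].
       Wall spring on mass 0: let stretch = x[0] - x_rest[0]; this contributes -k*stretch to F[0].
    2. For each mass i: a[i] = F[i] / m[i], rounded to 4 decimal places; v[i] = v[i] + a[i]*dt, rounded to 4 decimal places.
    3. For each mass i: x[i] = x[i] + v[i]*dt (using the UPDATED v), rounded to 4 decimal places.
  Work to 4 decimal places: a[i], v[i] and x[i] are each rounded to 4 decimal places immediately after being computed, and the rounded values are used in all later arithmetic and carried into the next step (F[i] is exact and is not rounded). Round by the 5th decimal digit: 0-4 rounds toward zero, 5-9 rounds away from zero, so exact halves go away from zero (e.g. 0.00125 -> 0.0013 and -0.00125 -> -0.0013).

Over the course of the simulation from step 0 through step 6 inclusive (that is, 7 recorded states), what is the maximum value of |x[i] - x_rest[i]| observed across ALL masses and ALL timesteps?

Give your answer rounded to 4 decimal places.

Answer: 2.7188

Derivation:
Step 0: x=[7.0000 11.0000 20.0000 26.0000] v=[0.0000 0.0000 1.0000 0.0000]
Step 1: x=[6.2500 12.2500 19.7500 26.0000] v=[-1.5000 2.5000 -0.5000 0.0000]
Step 2: x=[5.4375 13.8750 19.1875 25.9375] v=[-1.6250 3.2500 -1.1250 -0.1250]
Step 3: x=[5.3750 14.7188 18.9844 25.6875] v=[-0.1250 1.6875 -0.4063 -0.5000]
Step 4: x=[6.3047 14.2930 19.3907 25.2617] v=[1.8594 -0.8516 0.8125 -0.8516]
Step 5: x=[7.6553 13.1446 19.9903 24.8682] v=[2.7012 -2.2969 1.1992 -0.7871]
Step 6: x=[8.4644 12.3353 20.0980 24.7552] v=[1.6182 -1.6187 0.2153 -0.2261]
Max displacement = 2.7188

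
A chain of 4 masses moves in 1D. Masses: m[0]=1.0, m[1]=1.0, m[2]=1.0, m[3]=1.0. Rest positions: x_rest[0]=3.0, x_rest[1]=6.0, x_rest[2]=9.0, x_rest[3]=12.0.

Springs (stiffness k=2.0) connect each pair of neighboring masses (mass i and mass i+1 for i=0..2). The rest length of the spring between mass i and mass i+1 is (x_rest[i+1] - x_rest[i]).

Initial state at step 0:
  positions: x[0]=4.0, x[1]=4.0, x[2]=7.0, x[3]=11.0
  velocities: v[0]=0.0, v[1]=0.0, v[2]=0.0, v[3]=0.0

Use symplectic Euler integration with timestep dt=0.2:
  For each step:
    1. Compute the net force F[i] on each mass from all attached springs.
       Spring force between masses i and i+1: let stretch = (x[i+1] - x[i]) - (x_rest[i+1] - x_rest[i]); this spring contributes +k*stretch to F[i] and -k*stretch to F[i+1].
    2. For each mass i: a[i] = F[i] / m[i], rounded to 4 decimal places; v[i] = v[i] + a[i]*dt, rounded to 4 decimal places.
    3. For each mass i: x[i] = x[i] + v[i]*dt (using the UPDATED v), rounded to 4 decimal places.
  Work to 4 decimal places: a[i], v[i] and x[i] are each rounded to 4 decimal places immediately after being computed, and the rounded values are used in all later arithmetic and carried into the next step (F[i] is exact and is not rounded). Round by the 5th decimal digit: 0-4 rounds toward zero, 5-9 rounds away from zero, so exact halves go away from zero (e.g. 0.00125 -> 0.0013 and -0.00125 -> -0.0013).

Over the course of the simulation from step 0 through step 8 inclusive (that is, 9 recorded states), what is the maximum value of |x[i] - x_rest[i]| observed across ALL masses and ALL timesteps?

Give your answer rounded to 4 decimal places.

Answer: 2.2446

Derivation:
Step 0: x=[4.0000 4.0000 7.0000 11.0000] v=[0.0000 0.0000 0.0000 0.0000]
Step 1: x=[3.7600 4.2400 7.0800 10.9200] v=[-1.2000 1.2000 0.4000 -0.4000]
Step 2: x=[3.3184 4.6688 7.2400 10.7728] v=[-2.2080 2.1440 0.8000 -0.7360]
Step 3: x=[2.7448 5.1953 7.4769 10.5830] v=[-2.8678 2.6323 1.1846 -0.9491]
Step 4: x=[2.1273 5.7082 7.7798 10.3847] v=[-3.0876 2.5647 1.5144 -0.9915]
Step 5: x=[1.5563 6.1004 8.1253 10.2180] v=[-2.8552 1.9610 1.7277 -0.8335]
Step 6: x=[1.1088 6.2911 8.4763 10.1239] v=[-2.2376 0.9533 1.7548 -0.4706]
Step 7: x=[0.8359 6.2420 8.7843 10.1380] v=[-1.3647 -0.2455 1.5398 0.0704]
Step 8: x=[0.7554 5.9638 8.9972 10.2838] v=[-0.4023 -1.3910 1.0644 0.7289]
Max displacement = 2.2446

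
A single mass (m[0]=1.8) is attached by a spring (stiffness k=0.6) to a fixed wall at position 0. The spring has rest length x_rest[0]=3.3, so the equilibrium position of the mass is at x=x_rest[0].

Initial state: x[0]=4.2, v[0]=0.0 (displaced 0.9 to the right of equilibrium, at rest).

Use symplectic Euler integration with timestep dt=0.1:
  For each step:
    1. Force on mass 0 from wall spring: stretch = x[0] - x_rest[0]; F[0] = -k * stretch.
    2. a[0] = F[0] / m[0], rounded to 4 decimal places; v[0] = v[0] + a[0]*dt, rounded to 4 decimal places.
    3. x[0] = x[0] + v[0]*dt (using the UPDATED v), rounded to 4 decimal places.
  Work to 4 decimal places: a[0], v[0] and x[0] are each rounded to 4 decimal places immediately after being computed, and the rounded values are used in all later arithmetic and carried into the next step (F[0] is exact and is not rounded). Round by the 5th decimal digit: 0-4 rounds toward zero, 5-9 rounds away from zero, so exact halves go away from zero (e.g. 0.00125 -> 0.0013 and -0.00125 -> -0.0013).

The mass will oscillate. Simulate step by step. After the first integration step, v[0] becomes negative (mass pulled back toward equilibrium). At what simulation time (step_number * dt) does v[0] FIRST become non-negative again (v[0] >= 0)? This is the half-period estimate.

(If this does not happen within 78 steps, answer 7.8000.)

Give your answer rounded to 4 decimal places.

Answer: 5.5000

Derivation:
Step 0: x=[4.2000] v=[0.0000]
Step 1: x=[4.1970] v=[-0.0300]
Step 2: x=[4.1910] v=[-0.0599]
Step 3: x=[4.1820] v=[-0.0896]
Step 4: x=[4.1701] v=[-0.1190]
Step 5: x=[4.1553] v=[-0.1480]
Step 6: x=[4.1377] v=[-0.1765]
Step 7: x=[4.1173] v=[-0.2044]
Step 8: x=[4.0941] v=[-0.2316]
Step 9: x=[4.0683] v=[-0.2581]
Step 10: x=[4.0399] v=[-0.2837]
Step 11: x=[4.0091] v=[-0.3084]
Step 12: x=[3.9759] v=[-0.3320]
Step 13: x=[3.9405] v=[-0.3545]
Step 14: x=[3.9029] v=[-0.3759]
Step 15: x=[3.8633] v=[-0.3960]
Step 16: x=[3.8218] v=[-0.4148]
Step 17: x=[3.7786] v=[-0.4322]
Step 18: x=[3.7338] v=[-0.4482]
Step 19: x=[3.6875] v=[-0.4627]
Step 20: x=[3.6399] v=[-0.4756]
Step 21: x=[3.5912] v=[-0.4869]
Step 22: x=[3.5415] v=[-0.4966]
Step 23: x=[3.4910] v=[-0.5047]
Step 24: x=[3.4399] v=[-0.5111]
Step 25: x=[3.3883] v=[-0.5158]
Step 26: x=[3.3364] v=[-0.5187]
Step 27: x=[3.2844] v=[-0.5199]
Step 28: x=[3.2325] v=[-0.5194]
Step 29: x=[3.1808] v=[-0.5172]
Step 30: x=[3.1295] v=[-0.5132]
Step 31: x=[3.0788] v=[-0.5075]
Step 32: x=[3.0288] v=[-0.5001]
Step 33: x=[2.9797] v=[-0.4911]
Step 34: x=[2.9317] v=[-0.4804]
Step 35: x=[2.8849] v=[-0.4681]
Step 36: x=[2.8395] v=[-0.4543]
Step 37: x=[2.7956] v=[-0.4390]
Step 38: x=[2.7534] v=[-0.4222]
Step 39: x=[2.7130] v=[-0.4040]
Step 40: x=[2.6746] v=[-0.3844]
Step 41: x=[2.6382] v=[-0.3636]
Step 42: x=[2.6041] v=[-0.3415]
Step 43: x=[2.5723] v=[-0.3183]
Step 44: x=[2.5429] v=[-0.2940]
Step 45: x=[2.5160] v=[-0.2688]
Step 46: x=[2.4917] v=[-0.2427]
Step 47: x=[2.4701] v=[-0.2158]
Step 48: x=[2.4513] v=[-0.1881]
Step 49: x=[2.4353] v=[-0.1598]
Step 50: x=[2.4222] v=[-0.1310]
Step 51: x=[2.4120] v=[-0.1017]
Step 52: x=[2.4048] v=[-0.0721]
Step 53: x=[2.4006] v=[-0.0423]
Step 54: x=[2.3994] v=[-0.0123]
Step 55: x=[2.4012] v=[0.0177]
First v>=0 after going negative at step 55, time=5.5000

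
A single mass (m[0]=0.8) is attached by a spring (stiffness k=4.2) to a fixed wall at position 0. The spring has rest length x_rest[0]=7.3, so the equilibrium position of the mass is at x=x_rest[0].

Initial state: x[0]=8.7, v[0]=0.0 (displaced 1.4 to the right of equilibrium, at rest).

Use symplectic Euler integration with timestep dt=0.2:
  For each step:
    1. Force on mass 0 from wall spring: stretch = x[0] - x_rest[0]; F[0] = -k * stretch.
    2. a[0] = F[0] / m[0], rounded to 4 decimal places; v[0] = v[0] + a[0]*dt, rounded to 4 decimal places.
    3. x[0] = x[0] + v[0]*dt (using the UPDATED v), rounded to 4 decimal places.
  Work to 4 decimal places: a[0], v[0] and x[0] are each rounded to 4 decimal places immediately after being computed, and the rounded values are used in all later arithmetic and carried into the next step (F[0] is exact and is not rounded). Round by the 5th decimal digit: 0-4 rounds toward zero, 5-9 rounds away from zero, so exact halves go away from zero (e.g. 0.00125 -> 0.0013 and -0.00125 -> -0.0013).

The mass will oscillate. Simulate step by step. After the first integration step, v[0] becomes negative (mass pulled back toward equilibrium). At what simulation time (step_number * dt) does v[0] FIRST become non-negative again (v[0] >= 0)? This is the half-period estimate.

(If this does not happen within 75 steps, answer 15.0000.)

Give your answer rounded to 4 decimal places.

Step 0: x=[8.7000] v=[0.0000]
Step 1: x=[8.4060] v=[-1.4700]
Step 2: x=[7.8797] v=[-2.6313]
Step 3: x=[7.2317] v=[-3.2400]
Step 4: x=[6.5980] v=[-3.1683]
Step 5: x=[6.1118] v=[-2.4312]
Step 6: x=[5.8751] v=[-1.1836]
Step 7: x=[5.9376] v=[0.3125]
First v>=0 after going negative at step 7, time=1.4000

Answer: 1.4000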